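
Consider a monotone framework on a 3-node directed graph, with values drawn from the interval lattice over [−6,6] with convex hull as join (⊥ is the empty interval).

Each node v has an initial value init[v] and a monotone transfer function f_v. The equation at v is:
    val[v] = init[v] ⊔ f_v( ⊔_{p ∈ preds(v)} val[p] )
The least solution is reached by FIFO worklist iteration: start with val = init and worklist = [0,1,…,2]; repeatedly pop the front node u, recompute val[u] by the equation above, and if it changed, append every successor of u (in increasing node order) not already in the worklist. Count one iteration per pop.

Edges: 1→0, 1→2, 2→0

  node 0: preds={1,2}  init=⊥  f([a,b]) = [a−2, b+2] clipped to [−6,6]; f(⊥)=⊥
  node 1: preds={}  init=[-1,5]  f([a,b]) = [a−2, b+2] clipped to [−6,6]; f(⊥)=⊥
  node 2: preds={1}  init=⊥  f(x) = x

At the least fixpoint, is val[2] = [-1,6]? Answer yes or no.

no

Iteration log — 4 steps:
  step 1. node 0  ⊔preds=[-1,5]  new=[-3,6]  old=⊥  +wl: 
  step 2. node 1  ⊔preds=⊥  new=[-1,5]  stable
  step 3. node 2  ⊔preds=[-1,5]  new=[-1,5]  old=⊥  +wl: 0
  step 4. node 0  ⊔preds=[-1,5]  new=[-3,6]  stable

Least fixpoint reached:
  node 0: [-3,6]
  node 1: [-1,5]
  node 2: [-1,5]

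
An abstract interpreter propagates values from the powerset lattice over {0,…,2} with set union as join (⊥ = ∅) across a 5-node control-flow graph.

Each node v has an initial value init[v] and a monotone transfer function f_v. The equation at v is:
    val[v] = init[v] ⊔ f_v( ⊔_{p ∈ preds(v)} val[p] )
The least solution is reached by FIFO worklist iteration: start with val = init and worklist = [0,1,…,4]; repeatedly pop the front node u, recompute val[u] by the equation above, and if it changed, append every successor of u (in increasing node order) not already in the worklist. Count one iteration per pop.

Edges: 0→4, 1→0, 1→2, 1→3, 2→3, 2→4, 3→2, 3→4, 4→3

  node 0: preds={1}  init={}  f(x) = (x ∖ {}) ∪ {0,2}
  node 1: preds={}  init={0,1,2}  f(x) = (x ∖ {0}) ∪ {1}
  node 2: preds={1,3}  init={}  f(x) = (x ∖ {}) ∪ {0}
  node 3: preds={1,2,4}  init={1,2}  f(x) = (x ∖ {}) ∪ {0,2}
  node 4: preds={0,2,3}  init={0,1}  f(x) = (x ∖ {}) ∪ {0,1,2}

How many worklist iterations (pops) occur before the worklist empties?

Trace (7 dequeues):
  [1] u=0 | in {0,1,2} | out {0,1,2} | prev {} | push {}
  [2] u=1 | in {} | out {0,1,2} | ==
  [3] u=2 | in {0,1,2} | out {0,1,2} | prev {} | push {}
  [4] u=3 | in {0,1,2} | out {0,1,2} | prev {1,2} | push {2}
  [5] u=4 | in {0,1,2} | out {0,1,2} | prev {0,1} | push {3}
  [6] u=2 | in {0,1,2} | out {0,1,2} | ==
  [7] u=3 | in {0,1,2} | out {0,1,2} | ==

Converged values:
  [0] {0,1,2}
  [1] {0,1,2}
  [2] {0,1,2}
  [3] {0,1,2}
  [4] {0,1,2}

7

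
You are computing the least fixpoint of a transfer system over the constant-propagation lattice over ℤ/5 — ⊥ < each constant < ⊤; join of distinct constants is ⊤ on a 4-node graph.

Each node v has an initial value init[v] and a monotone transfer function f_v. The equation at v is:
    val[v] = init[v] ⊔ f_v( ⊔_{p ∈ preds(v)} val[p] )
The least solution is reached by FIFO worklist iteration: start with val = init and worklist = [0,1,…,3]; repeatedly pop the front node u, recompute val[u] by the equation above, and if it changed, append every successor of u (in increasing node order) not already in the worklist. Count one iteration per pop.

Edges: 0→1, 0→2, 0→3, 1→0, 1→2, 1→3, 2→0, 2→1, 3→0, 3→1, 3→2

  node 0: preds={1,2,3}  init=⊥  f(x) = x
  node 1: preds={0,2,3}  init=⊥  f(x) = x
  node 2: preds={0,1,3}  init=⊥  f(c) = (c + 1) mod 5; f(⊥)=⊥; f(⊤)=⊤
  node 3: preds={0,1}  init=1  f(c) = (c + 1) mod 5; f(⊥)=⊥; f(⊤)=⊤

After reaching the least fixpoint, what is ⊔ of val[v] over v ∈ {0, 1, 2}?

Iteration log — 10 steps:
  step 1. node 0  ⊔preds=1  new=1  old=⊥  +wl: 
  step 2. node 1  ⊔preds=1  new=1  old=⊥  +wl: 0
  step 3. node 2  ⊔preds=1  new=2  old=⊥  +wl: 1
  step 4. node 3  ⊔preds=1  new=⊤  old=1  +wl: 2
  step 5. node 0  ⊔preds=⊤  new=⊤  old=1  +wl: 3
  step 6. node 1  ⊔preds=⊤  new=⊤  old=1  +wl: 0
  step 7. node 2  ⊔preds=⊤  new=⊤  old=2  +wl: 1
  step 8. node 3  ⊔preds=⊤  new=⊤  stable
  step 9. node 0  ⊔preds=⊤  new=⊤  stable
  step 10. node 1  ⊔preds=⊤  new=⊤  stable

Least fixpoint reached:
  node 0: ⊤
  node 1: ⊤
  node 2: ⊤
  node 3: ⊤

⊤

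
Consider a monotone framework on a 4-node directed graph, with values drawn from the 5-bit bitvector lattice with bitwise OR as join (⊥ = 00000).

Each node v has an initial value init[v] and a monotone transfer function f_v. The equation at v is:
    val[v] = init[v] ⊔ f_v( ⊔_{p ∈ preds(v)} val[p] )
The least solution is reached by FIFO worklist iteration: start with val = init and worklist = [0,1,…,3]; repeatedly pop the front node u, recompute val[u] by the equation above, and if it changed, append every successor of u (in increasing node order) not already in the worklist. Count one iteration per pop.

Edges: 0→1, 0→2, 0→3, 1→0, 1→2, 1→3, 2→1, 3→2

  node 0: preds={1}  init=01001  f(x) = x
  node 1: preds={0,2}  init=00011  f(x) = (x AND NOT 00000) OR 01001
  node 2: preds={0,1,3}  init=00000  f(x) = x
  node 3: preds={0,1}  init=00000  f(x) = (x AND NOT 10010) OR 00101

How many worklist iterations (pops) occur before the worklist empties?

12

Iteration log — 12 steps:
  step 1. node 0  ⊔preds=00011  new=01011  old=01001  +wl: 
  step 2. node 1  ⊔preds=01011  new=01011  old=00011  +wl: 0
  step 3. node 2  ⊔preds=01011  new=01011  old=00000  +wl: 1
  step 4. node 3  ⊔preds=01011  new=01101  old=00000  +wl: 2
  step 5. node 0  ⊔preds=01011  new=01011  stable
  step 6. node 1  ⊔preds=01011  new=01011  stable
  step 7. node 2  ⊔preds=01111  new=01111  old=01011  +wl: 1
  step 8. node 1  ⊔preds=01111  new=01111  old=01011  +wl: 0,2,3
  step 9. node 0  ⊔preds=01111  new=01111  old=01011  +wl: 1
  step 10. node 2  ⊔preds=01111  new=01111  stable
  step 11. node 3  ⊔preds=01111  new=01101  stable
  step 12. node 1  ⊔preds=01111  new=01111  stable

Least fixpoint reached:
  node 0: 01111
  node 1: 01111
  node 2: 01111
  node 3: 01101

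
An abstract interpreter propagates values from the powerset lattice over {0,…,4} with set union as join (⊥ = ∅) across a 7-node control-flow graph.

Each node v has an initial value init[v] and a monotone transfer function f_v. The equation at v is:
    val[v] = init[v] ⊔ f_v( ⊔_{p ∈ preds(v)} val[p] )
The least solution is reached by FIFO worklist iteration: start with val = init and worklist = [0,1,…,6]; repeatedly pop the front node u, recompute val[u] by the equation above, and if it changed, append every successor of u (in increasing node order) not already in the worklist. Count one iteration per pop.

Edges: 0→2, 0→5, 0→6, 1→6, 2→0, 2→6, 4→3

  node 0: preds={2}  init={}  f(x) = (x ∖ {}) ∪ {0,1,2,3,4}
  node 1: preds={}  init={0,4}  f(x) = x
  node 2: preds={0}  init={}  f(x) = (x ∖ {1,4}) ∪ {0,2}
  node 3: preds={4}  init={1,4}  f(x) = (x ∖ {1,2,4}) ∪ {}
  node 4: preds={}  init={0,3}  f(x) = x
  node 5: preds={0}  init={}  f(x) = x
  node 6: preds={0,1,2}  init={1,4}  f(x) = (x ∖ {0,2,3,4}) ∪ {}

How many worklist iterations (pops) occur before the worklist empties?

8

Trace (8 dequeues):
  [1] u=0 | in {} | out {0,1,2,3,4} | prev {} | push {}
  [2] u=1 | in {} | out {0,4} | ==
  [3] u=2 | in {0,1,2,3,4} | out {0,2,3} | prev {} | push {0}
  [4] u=3 | in {0,3} | out {0,1,3,4} | prev {1,4} | push {}
  [5] u=4 | in {} | out {0,3} | ==
  [6] u=5 | in {0,1,2,3,4} | out {0,1,2,3,4} | prev {} | push {}
  [7] u=6 | in {0,1,2,3,4} | out {1,4} | ==
  [8] u=0 | in {0,2,3} | out {0,1,2,3,4} | ==

Converged values:
  [0] {0,1,2,3,4}
  [1] {0,4}
  [2] {0,2,3}
  [3] {0,1,3,4}
  [4] {0,3}
  [5] {0,1,2,3,4}
  [6] {1,4}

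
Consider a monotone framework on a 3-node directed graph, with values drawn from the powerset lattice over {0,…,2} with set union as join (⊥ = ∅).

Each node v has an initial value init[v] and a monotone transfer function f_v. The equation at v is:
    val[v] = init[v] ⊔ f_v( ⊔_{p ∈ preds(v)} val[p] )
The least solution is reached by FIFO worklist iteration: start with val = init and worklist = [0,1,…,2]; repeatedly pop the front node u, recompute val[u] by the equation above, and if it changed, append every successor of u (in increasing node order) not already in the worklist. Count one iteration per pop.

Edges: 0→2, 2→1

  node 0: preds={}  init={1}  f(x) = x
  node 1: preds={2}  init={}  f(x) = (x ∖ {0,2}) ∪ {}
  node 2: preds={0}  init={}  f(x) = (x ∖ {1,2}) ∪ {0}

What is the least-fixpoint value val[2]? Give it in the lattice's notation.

Trace (4 dequeues):
  [1] u=0 | in {} | out {1} | ==
  [2] u=1 | in {} | out {} | ==
  [3] u=2 | in {1} | out {0} | prev {} | push {1}
  [4] u=1 | in {0} | out {} | ==

Converged values:
  [0] {1}
  [1] {}
  [2] {0}

{0}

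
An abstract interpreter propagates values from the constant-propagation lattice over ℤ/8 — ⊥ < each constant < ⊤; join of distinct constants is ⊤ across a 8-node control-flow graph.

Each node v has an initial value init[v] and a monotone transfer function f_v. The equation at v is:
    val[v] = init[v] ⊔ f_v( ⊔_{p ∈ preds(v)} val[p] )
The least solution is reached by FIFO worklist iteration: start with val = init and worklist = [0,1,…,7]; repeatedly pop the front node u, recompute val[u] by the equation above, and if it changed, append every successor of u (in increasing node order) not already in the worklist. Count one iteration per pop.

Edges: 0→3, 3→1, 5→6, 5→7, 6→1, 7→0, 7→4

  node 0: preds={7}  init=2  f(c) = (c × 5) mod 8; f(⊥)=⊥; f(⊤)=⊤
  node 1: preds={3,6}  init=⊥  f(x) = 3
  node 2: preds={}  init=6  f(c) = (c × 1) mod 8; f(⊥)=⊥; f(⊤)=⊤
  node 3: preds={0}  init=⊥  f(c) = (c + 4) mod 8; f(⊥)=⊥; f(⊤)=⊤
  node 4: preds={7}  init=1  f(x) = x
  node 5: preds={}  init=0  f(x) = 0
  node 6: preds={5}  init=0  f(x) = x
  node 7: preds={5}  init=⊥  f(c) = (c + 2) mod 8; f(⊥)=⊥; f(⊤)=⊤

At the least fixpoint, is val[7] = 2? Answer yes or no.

Iteration log — 11 steps:
  step 1. node 0  ⊔preds=⊥  new=2  stable
  step 2. node 1  ⊔preds=0  new=3  old=⊥  +wl: 
  step 3. node 2  ⊔preds=⊥  new=6  stable
  step 4. node 3  ⊔preds=2  new=6  old=⊥  +wl: 1
  step 5. node 4  ⊔preds=⊥  new=1  stable
  step 6. node 5  ⊔preds=⊥  new=0  stable
  step 7. node 6  ⊔preds=0  new=0  stable
  step 8. node 7  ⊔preds=0  new=2  old=⊥  +wl: 0,4
  step 9. node 1  ⊔preds=⊤  new=3  stable
  step 10. node 0  ⊔preds=2  new=2  stable
  step 11. node 4  ⊔preds=2  new=⊤  old=1  +wl: 

Least fixpoint reached:
  node 0: 2
  node 1: 3
  node 2: 6
  node 3: 6
  node 4: ⊤
  node 5: 0
  node 6: 0
  node 7: 2

yes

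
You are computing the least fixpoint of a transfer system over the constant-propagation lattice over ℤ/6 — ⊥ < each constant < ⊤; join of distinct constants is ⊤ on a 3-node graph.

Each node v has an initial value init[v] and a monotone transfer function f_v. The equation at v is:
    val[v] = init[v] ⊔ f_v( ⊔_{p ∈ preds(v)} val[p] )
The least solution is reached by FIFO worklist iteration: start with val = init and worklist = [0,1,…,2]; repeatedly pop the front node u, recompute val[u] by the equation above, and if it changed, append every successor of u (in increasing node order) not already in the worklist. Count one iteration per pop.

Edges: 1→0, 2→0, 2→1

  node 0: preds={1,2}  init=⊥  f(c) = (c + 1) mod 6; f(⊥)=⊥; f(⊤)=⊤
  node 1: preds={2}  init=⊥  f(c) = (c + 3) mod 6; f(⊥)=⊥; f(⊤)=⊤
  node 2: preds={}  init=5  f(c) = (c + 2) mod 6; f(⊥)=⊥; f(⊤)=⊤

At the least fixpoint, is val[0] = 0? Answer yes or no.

no

Iteration log — 4 steps:
  step 1. node 0  ⊔preds=5  new=0  old=⊥  +wl: 
  step 2. node 1  ⊔preds=5  new=2  old=⊥  +wl: 0
  step 3. node 2  ⊔preds=⊥  new=5  stable
  step 4. node 0  ⊔preds=⊤  new=⊤  old=0  +wl: 

Least fixpoint reached:
  node 0: ⊤
  node 1: 2
  node 2: 5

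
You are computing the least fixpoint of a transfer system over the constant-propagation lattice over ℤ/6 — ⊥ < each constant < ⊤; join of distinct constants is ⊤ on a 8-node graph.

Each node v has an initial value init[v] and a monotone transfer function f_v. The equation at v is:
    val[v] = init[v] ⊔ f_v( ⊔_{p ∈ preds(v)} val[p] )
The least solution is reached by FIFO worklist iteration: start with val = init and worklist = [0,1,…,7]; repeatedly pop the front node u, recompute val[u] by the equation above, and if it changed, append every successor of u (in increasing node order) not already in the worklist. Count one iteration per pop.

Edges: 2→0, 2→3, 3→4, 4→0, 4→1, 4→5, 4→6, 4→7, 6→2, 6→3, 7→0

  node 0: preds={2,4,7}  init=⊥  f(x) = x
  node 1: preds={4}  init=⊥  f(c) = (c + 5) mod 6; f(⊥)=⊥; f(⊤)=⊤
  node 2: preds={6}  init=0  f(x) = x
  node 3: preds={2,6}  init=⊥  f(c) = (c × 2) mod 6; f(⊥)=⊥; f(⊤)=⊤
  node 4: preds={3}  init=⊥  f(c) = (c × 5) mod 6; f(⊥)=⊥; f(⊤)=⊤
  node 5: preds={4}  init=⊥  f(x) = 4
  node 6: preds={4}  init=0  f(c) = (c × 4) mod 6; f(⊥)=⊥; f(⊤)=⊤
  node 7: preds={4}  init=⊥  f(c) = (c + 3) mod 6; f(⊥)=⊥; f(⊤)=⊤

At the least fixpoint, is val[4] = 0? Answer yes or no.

yes

Iteration log — 10 steps:
  step 1. node 0  ⊔preds=0  new=0  old=⊥  +wl: 
  step 2. node 1  ⊔preds=⊥  new=⊥  stable
  step 3. node 2  ⊔preds=0  new=0  stable
  step 4. node 3  ⊔preds=0  new=0  old=⊥  +wl: 
  step 5. node 4  ⊔preds=0  new=0  old=⊥  +wl: 0,1
  step 6. node 5  ⊔preds=0  new=4  old=⊥  +wl: 
  step 7. node 6  ⊔preds=0  new=0  stable
  step 8. node 7  ⊔preds=0  new=3  old=⊥  +wl: 
  step 9. node 0  ⊔preds=⊤  new=⊤  old=0  +wl: 
  step 10. node 1  ⊔preds=0  new=5  old=⊥  +wl: 

Least fixpoint reached:
  node 0: ⊤
  node 1: 5
  node 2: 0
  node 3: 0
  node 4: 0
  node 5: 4
  node 6: 0
  node 7: 3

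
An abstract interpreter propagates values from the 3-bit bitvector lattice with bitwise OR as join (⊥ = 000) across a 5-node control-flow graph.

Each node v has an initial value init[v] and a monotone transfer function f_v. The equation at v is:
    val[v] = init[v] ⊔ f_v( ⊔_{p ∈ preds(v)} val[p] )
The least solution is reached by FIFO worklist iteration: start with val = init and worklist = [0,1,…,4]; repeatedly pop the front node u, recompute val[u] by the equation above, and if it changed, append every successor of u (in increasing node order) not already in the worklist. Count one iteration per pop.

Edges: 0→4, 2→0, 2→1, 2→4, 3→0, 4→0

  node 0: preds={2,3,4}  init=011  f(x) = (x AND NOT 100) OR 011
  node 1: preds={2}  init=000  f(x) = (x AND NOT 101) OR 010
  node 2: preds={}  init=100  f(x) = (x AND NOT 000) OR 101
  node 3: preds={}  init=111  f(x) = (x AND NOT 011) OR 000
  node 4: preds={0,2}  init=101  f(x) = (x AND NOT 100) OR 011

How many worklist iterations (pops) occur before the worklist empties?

Worklist (7 pops):
  #1 pop 0: in=111 → 011 (no change)
  #2 pop 1: in=100 → 010 (was 000); enqueue []
  #3 pop 2: in=000 → 101 (was 100); enqueue [0,1]
  #4 pop 3: in=000 → 111 (no change)
  #5 pop 4: in=111 → 111 (was 101); enqueue []
  #6 pop 0: in=111 → 011 (no change)
  #7 pop 1: in=101 → 010 (no change)

Fixpoint:
  val[0] = 011
  val[1] = 010
  val[2] = 101
  val[3] = 111
  val[4] = 111

7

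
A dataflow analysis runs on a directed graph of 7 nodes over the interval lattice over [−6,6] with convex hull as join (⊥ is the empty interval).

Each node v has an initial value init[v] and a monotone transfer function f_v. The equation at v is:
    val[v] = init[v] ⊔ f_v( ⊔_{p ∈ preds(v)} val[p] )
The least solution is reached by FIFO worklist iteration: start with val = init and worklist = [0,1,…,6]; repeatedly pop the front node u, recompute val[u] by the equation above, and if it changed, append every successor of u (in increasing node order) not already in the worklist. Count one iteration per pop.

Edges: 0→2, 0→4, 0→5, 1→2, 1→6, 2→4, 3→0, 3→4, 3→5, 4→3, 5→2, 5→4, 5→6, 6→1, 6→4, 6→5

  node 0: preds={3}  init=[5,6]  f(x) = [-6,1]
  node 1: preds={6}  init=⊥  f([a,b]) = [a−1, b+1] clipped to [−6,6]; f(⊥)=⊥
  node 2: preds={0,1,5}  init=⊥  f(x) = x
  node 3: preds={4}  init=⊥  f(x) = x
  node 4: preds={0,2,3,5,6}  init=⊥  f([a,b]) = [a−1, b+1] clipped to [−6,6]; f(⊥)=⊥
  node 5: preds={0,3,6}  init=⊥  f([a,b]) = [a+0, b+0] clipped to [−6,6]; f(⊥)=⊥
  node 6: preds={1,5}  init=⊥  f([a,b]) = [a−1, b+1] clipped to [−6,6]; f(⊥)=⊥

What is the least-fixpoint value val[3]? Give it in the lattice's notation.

[-6,6]

Worklist (15 pops):
  #1 pop 0: in=⊥ → [-6,6] (was [5,6]); enqueue []
  #2 pop 1: in=⊥ → ⊥ (no change)
  #3 pop 2: in=[-6,6] → [-6,6] (was ⊥); enqueue []
  #4 pop 3: in=⊥ → ⊥ (no change)
  #5 pop 4: in=[-6,6] → [-6,6] (was ⊥); enqueue [3]
  #6 pop 5: in=[-6,6] → [-6,6] (was ⊥); enqueue [2,4]
  #7 pop 6: in=[-6,6] → [-6,6] (was ⊥); enqueue [1,5]
  #8 pop 3: in=[-6,6] → [-6,6] (was ⊥); enqueue [0]
  #9 pop 2: in=[-6,6] → [-6,6] (no change)
  #10 pop 4: in=[-6,6] → [-6,6] (no change)
  #11 pop 1: in=[-6,6] → [-6,6] (was ⊥); enqueue [2,6]
  #12 pop 5: in=[-6,6] → [-6,6] (no change)
  #13 pop 0: in=[-6,6] → [-6,6] (no change)
  #14 pop 2: in=[-6,6] → [-6,6] (no change)
  #15 pop 6: in=[-6,6] → [-6,6] (no change)

Fixpoint:
  val[0] = [-6,6]
  val[1] = [-6,6]
  val[2] = [-6,6]
  val[3] = [-6,6]
  val[4] = [-6,6]
  val[5] = [-6,6]
  val[6] = [-6,6]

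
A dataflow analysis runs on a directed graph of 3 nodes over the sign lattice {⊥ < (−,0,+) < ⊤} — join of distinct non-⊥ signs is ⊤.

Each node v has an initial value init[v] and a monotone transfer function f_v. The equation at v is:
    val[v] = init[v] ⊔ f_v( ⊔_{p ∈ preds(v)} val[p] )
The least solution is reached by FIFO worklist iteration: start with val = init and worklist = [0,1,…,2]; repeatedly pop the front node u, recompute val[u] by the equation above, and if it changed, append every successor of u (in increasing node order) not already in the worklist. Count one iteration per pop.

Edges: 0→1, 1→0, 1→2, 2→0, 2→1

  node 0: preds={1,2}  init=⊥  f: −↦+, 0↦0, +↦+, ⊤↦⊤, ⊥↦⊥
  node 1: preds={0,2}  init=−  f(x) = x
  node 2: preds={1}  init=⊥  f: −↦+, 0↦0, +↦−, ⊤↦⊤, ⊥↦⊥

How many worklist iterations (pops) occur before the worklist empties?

5

Iteration log — 5 steps:
  step 1. node 0  ⊔preds=−  new=+  old=⊥  +wl: 
  step 2. node 1  ⊔preds=+  new=⊤  old=−  +wl: 0
  step 3. node 2  ⊔preds=⊤  new=⊤  old=⊥  +wl: 1
  step 4. node 0  ⊔preds=⊤  new=⊤  old=+  +wl: 
  step 5. node 1  ⊔preds=⊤  new=⊤  stable

Least fixpoint reached:
  node 0: ⊤
  node 1: ⊤
  node 2: ⊤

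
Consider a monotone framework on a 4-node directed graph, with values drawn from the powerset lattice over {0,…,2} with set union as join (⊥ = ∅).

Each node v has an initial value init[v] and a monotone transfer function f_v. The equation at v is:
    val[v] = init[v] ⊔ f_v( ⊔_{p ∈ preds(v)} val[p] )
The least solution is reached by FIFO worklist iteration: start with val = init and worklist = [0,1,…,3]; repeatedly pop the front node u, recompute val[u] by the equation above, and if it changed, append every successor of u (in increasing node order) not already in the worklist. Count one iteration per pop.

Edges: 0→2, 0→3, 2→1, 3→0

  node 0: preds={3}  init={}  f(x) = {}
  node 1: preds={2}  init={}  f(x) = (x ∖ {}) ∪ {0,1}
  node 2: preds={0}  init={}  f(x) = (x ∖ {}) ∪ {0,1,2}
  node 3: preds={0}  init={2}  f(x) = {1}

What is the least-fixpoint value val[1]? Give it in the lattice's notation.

{0,1,2}

Worklist (6 pops):
  #1 pop 0: in={2} → {} (no change)
  #2 pop 1: in={} → {0,1} (was {}); enqueue []
  #3 pop 2: in={} → {0,1,2} (was {}); enqueue [1]
  #4 pop 3: in={} → {1,2} (was {2}); enqueue [0]
  #5 pop 1: in={0,1,2} → {0,1,2} (was {0,1}); enqueue []
  #6 pop 0: in={1,2} → {} (no change)

Fixpoint:
  val[0] = {}
  val[1] = {0,1,2}
  val[2] = {0,1,2}
  val[3] = {1,2}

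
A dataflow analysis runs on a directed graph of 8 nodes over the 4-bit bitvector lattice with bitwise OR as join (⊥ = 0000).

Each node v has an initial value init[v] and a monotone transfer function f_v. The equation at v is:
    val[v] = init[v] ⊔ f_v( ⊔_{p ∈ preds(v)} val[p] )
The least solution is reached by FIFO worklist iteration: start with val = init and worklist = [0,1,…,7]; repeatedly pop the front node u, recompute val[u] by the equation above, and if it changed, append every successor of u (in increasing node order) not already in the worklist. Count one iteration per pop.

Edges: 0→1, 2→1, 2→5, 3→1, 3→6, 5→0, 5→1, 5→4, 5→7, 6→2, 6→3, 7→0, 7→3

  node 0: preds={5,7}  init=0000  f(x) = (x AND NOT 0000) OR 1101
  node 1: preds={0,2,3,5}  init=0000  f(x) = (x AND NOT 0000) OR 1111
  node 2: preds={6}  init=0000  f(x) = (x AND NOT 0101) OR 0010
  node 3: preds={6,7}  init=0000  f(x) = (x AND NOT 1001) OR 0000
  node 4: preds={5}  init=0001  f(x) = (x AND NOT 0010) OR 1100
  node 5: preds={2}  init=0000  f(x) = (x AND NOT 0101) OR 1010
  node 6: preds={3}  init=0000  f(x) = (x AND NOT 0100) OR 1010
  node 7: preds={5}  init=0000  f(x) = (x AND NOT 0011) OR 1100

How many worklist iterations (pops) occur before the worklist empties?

Iteration log — 16 steps:
  step 1. node 0  ⊔preds=0000  new=1101  old=0000  +wl: 
  step 2. node 1  ⊔preds=1101  new=1111  old=0000  +wl: 
  step 3. node 2  ⊔preds=0000  new=0010  old=0000  +wl: 1
  step 4. node 3  ⊔preds=0000  new=0000  stable
  step 5. node 4  ⊔preds=0000  new=1101  old=0001  +wl: 
  step 6. node 5  ⊔preds=0010  new=1010  old=0000  +wl: 0,4
  step 7. node 6  ⊔preds=0000  new=1010  old=0000  +wl: 2,3
  step 8. node 7  ⊔preds=1010  new=1100  old=0000  +wl: 
  step 9. node 1  ⊔preds=1111  new=1111  stable
  step 10. node 0  ⊔preds=1110  new=1111  old=1101  +wl: 1
  step 11. node 4  ⊔preds=1010  new=1101  stable
  step 12. node 2  ⊔preds=1010  new=1010  old=0010  +wl: 5
  step 13. node 3  ⊔preds=1110  new=0110  old=0000  +wl: 6
  step 14. node 1  ⊔preds=1111  new=1111  stable
  step 15. node 5  ⊔preds=1010  new=1010  stable
  step 16. node 6  ⊔preds=0110  new=1010  stable

Least fixpoint reached:
  node 0: 1111
  node 1: 1111
  node 2: 1010
  node 3: 0110
  node 4: 1101
  node 5: 1010
  node 6: 1010
  node 7: 1100

16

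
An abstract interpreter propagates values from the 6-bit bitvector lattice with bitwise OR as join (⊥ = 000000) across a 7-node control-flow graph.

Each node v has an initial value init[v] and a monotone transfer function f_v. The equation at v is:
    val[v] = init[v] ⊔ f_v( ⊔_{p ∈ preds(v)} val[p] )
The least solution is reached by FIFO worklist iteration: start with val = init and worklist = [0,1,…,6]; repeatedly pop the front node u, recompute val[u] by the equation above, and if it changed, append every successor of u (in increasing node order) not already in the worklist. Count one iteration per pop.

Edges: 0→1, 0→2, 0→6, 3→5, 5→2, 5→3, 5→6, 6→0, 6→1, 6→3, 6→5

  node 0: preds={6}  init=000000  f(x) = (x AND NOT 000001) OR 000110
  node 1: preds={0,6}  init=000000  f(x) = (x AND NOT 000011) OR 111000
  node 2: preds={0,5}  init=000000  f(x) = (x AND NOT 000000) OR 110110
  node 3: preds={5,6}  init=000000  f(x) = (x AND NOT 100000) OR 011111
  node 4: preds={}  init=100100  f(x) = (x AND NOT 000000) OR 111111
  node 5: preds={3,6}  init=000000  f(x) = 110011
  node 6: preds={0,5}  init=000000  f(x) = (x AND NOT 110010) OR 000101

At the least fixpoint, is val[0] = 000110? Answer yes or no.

Trace (12 dequeues):
  [1] u=0 | in 000000 | out 000110 | prev 000000 | push {}
  [2] u=1 | in 000110 | out 111100 | prev 000000 | push {}
  [3] u=2 | in 000110 | out 110110 | prev 000000 | push {}
  [4] u=3 | in 000000 | out 011111 | prev 000000 | push {}
  [5] u=4 | in 000000 | out 111111 | prev 100100 | push {}
  [6] u=5 | in 011111 | out 110011 | prev 000000 | push {2,3}
  [7] u=6 | in 110111 | out 000101 | prev 000000 | push {0,1,5}
  [8] u=2 | in 110111 | out 110111 | prev 110110 | push {}
  [9] u=3 | in 110111 | out 011111 | ==
  [10] u=0 | in 000101 | out 000110 | ==
  [11] u=1 | in 000111 | out 111100 | ==
  [12] u=5 | in 011111 | out 110011 | ==

Converged values:
  [0] 000110
  [1] 111100
  [2] 110111
  [3] 011111
  [4] 111111
  [5] 110011
  [6] 000101

yes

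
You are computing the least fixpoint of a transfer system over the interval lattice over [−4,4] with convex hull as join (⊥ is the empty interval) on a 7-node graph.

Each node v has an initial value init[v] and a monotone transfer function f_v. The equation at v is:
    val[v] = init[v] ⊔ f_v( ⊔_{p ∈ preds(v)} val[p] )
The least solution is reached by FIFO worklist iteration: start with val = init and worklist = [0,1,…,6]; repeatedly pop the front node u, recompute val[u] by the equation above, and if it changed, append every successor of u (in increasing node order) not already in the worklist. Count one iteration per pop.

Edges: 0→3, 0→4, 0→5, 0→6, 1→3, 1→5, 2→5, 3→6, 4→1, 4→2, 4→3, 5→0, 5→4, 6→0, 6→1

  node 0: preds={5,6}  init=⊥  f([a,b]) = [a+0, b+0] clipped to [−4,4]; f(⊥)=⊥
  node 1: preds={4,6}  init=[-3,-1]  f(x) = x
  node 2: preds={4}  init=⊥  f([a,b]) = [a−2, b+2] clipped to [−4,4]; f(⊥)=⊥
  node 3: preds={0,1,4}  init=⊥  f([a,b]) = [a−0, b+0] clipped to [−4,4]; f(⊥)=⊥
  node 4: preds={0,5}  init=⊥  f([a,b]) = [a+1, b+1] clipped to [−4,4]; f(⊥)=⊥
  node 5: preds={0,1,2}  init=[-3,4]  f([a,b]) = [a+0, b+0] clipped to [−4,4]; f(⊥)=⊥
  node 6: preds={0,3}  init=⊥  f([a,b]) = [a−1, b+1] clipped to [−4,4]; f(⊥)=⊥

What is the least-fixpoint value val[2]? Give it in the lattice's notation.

Trace (19 dequeues):
  [1] u=0 | in [-3,4] | out [-3,4] | prev ⊥ | push {}
  [2] u=1 | in ⊥ | out [-3,-1] | ==
  [3] u=2 | in ⊥ | out ⊥ | ==
  [4] u=3 | in [-3,4] | out [-3,4] | prev ⊥ | push {}
  [5] u=4 | in [-3,4] | out [-2,4] | prev ⊥ | push {1,2,3}
  [6] u=5 | in [-3,4] | out [-3,4] | ==
  [7] u=6 | in [-3,4] | out [-4,4] | prev ⊥ | push {0}
  [8] u=1 | in [-4,4] | out [-4,4] | prev [-3,-1] | push {5}
  [9] u=2 | in [-2,4] | out [-4,4] | prev ⊥ | push {}
  [10] u=3 | in [-4,4] | out [-4,4] | prev [-3,4] | push {6}
  [11] u=0 | in [-4,4] | out [-4,4] | prev [-3,4] | push {3,4}
  [12] u=5 | in [-4,4] | out [-4,4] | prev [-3,4] | push {0}
  [13] u=6 | in [-4,4] | out [-4,4] | ==
  [14] u=3 | in [-4,4] | out [-4,4] | ==
  [15] u=4 | in [-4,4] | out [-3,4] | prev [-2,4] | push {1,2,3}
  [16] u=0 | in [-4,4] | out [-4,4] | ==
  [17] u=1 | in [-4,4] | out [-4,4] | ==
  [18] u=2 | in [-3,4] | out [-4,4] | ==
  [19] u=3 | in [-4,4] | out [-4,4] | ==

Converged values:
  [0] [-4,4]
  [1] [-4,4]
  [2] [-4,4]
  [3] [-4,4]
  [4] [-3,4]
  [5] [-4,4]
  [6] [-4,4]

[-4,4]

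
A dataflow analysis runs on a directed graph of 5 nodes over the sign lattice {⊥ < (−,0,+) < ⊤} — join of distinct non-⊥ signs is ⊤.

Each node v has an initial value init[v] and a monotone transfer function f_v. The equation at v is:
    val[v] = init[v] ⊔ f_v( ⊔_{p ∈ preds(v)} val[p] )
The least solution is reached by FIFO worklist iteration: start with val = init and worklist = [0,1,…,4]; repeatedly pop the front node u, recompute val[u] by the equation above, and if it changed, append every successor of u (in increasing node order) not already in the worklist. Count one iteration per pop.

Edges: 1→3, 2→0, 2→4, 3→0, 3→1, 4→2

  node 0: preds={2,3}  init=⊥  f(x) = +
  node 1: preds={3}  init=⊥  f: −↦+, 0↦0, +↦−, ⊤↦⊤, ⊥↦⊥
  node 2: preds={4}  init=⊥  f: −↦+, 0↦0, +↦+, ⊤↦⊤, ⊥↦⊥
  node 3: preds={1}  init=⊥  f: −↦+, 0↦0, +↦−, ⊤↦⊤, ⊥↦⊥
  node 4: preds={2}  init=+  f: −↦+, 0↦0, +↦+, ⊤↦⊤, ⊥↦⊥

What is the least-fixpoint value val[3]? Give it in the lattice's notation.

Iteration log — 6 steps:
  step 1. node 0  ⊔preds=⊥  new=+  old=⊥  +wl: 
  step 2. node 1  ⊔preds=⊥  new=⊥  stable
  step 3. node 2  ⊔preds=+  new=+  old=⊥  +wl: 0
  step 4. node 3  ⊔preds=⊥  new=⊥  stable
  step 5. node 4  ⊔preds=+  new=+  stable
  step 6. node 0  ⊔preds=+  new=+  stable

Least fixpoint reached:
  node 0: +
  node 1: ⊥
  node 2: +
  node 3: ⊥
  node 4: +

⊥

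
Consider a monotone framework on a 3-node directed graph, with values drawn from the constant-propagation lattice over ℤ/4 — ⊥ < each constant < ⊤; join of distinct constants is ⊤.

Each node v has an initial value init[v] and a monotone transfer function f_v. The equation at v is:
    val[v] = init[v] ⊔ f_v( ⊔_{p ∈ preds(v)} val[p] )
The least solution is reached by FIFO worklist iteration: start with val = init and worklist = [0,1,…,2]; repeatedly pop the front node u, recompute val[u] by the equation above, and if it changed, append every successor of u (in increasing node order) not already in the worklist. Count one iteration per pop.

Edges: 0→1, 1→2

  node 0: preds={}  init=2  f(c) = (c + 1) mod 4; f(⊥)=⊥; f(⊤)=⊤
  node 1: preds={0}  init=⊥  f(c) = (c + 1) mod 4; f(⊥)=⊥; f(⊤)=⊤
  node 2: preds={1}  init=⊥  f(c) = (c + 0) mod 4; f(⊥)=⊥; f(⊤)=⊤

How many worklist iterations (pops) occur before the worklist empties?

Worklist (3 pops):
  #1 pop 0: in=⊥ → 2 (no change)
  #2 pop 1: in=2 → 3 (was ⊥); enqueue []
  #3 pop 2: in=3 → 3 (was ⊥); enqueue []

Fixpoint:
  val[0] = 2
  val[1] = 3
  val[2] = 3

3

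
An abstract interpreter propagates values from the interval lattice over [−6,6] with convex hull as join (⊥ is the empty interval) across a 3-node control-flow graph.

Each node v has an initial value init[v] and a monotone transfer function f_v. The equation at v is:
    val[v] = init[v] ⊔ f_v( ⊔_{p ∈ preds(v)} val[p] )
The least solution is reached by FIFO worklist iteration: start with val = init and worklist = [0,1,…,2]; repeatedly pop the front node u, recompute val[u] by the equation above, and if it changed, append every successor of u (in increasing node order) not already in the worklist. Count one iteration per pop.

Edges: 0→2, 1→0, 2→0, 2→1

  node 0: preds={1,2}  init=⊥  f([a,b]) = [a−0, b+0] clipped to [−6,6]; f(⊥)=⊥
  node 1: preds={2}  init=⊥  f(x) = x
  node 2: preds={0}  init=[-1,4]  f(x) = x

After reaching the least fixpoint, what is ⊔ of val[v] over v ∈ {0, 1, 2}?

Trace (4 dequeues):
  [1] u=0 | in [-1,4] | out [-1,4] | prev ⊥ | push {}
  [2] u=1 | in [-1,4] | out [-1,4] | prev ⊥ | push {0}
  [3] u=2 | in [-1,4] | out [-1,4] | ==
  [4] u=0 | in [-1,4] | out [-1,4] | ==

Converged values:
  [0] [-1,4]
  [1] [-1,4]
  [2] [-1,4]

[-1,4]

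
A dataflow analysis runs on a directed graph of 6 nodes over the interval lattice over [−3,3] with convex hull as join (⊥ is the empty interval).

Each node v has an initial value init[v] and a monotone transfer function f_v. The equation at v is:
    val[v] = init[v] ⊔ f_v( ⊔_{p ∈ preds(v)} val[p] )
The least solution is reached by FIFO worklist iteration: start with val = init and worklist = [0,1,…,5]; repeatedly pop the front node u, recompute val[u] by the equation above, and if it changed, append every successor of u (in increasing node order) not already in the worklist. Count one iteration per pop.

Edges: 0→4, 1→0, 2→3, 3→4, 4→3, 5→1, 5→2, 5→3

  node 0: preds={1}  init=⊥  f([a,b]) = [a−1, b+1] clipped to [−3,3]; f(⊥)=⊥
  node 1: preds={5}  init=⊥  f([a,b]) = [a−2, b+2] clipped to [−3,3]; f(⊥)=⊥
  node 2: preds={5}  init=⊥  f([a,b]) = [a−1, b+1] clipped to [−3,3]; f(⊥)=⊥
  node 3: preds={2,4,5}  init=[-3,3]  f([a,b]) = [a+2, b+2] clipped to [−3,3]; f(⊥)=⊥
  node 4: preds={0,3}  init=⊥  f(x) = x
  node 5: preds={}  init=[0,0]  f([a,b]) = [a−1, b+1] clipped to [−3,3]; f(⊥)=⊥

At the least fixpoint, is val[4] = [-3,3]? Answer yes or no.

yes

Worklist (9 pops):
  #1 pop 0: in=⊥ → ⊥ (no change)
  #2 pop 1: in=[0,0] → [-2,2] (was ⊥); enqueue [0]
  #3 pop 2: in=[0,0] → [-1,1] (was ⊥); enqueue []
  #4 pop 3: in=[-1,1] → [-3,3] (no change)
  #5 pop 4: in=[-3,3] → [-3,3] (was ⊥); enqueue [3]
  #6 pop 5: in=⊥ → [0,0] (no change)
  #7 pop 0: in=[-2,2] → [-3,3] (was ⊥); enqueue [4]
  #8 pop 3: in=[-3,3] → [-3,3] (no change)
  #9 pop 4: in=[-3,3] → [-3,3] (no change)

Fixpoint:
  val[0] = [-3,3]
  val[1] = [-2,2]
  val[2] = [-1,1]
  val[3] = [-3,3]
  val[4] = [-3,3]
  val[5] = [0,0]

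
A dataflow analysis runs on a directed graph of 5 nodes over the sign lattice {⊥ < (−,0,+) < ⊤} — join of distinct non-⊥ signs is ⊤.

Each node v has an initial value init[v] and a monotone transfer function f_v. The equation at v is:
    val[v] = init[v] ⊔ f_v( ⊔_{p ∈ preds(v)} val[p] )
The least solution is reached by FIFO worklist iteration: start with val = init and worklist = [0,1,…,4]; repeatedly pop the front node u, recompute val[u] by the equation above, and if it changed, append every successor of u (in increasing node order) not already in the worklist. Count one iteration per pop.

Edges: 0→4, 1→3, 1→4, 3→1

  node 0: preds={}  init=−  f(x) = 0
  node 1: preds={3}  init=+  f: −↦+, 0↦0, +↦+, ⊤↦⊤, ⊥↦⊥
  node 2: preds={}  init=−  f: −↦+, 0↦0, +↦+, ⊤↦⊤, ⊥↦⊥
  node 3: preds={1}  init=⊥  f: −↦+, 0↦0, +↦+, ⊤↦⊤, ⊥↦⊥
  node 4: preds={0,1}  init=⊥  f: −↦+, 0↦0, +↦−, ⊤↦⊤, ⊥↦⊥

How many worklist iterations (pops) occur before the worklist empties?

Trace (6 dequeues):
  [1] u=0 | in ⊥ | out ⊤ | prev − | push {}
  [2] u=1 | in ⊥ | out + | ==
  [3] u=2 | in ⊥ | out − | ==
  [4] u=3 | in + | out + | prev ⊥ | push {1}
  [5] u=4 | in ⊤ | out ⊤ | prev ⊥ | push {}
  [6] u=1 | in + | out + | ==

Converged values:
  [0] ⊤
  [1] +
  [2] −
  [3] +
  [4] ⊤

6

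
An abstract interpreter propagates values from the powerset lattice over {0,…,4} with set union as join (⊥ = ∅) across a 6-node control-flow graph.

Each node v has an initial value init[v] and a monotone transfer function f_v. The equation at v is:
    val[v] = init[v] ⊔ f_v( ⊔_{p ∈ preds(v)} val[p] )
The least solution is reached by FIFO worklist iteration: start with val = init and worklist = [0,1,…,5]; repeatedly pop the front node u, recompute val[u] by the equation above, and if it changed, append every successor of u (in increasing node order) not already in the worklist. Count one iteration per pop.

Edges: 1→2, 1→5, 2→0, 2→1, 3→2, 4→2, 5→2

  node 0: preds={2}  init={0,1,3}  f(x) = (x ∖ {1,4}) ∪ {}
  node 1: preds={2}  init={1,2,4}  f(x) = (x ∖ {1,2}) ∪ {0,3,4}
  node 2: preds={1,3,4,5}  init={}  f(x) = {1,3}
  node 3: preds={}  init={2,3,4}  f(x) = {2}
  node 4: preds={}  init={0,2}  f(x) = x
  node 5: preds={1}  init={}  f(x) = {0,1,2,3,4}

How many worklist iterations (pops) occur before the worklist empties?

9

Trace (9 dequeues):
  [1] u=0 | in {} | out {0,1,3} | ==
  [2] u=1 | in {} | out {0,1,2,3,4} | prev {1,2,4} | push {}
  [3] u=2 | in {0,1,2,3,4} | out {1,3} | prev {} | push {0,1}
  [4] u=3 | in {} | out {2,3,4} | ==
  [5] u=4 | in {} | out {0,2} | ==
  [6] u=5 | in {0,1,2,3,4} | out {0,1,2,3,4} | prev {} | push {2}
  [7] u=0 | in {1,3} | out {0,1,3} | ==
  [8] u=1 | in {1,3} | out {0,1,2,3,4} | ==
  [9] u=2 | in {0,1,2,3,4} | out {1,3} | ==

Converged values:
  [0] {0,1,3}
  [1] {0,1,2,3,4}
  [2] {1,3}
  [3] {2,3,4}
  [4] {0,2}
  [5] {0,1,2,3,4}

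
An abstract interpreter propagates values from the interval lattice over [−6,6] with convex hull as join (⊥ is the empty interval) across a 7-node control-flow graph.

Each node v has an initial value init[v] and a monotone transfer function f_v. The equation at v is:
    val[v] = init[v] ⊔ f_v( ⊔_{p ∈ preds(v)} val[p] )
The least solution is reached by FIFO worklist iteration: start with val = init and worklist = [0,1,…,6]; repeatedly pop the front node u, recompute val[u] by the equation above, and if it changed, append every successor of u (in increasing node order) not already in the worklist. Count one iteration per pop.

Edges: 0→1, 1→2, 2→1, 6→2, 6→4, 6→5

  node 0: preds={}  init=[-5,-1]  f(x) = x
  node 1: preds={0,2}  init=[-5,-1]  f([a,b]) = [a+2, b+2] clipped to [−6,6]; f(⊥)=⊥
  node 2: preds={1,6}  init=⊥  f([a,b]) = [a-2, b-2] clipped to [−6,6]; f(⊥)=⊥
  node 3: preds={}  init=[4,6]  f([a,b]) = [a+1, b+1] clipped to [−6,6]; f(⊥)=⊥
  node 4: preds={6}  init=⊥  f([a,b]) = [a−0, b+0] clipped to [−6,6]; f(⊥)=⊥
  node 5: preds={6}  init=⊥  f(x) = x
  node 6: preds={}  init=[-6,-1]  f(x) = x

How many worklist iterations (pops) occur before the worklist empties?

8

Iteration log — 8 steps:
  step 1. node 0  ⊔preds=⊥  new=[-5,-1]  stable
  step 2. node 1  ⊔preds=[-5,-1]  new=[-5,1]  old=[-5,-1]  +wl: 
  step 3. node 2  ⊔preds=[-6,1]  new=[-6,-1]  old=⊥  +wl: 1
  step 4. node 3  ⊔preds=⊥  new=[4,6]  stable
  step 5. node 4  ⊔preds=[-6,-1]  new=[-6,-1]  old=⊥  +wl: 
  step 6. node 5  ⊔preds=[-6,-1]  new=[-6,-1]  old=⊥  +wl: 
  step 7. node 6  ⊔preds=⊥  new=[-6,-1]  stable
  step 8. node 1  ⊔preds=[-6,-1]  new=[-5,1]  stable

Least fixpoint reached:
  node 0: [-5,-1]
  node 1: [-5,1]
  node 2: [-6,-1]
  node 3: [4,6]
  node 4: [-6,-1]
  node 5: [-6,-1]
  node 6: [-6,-1]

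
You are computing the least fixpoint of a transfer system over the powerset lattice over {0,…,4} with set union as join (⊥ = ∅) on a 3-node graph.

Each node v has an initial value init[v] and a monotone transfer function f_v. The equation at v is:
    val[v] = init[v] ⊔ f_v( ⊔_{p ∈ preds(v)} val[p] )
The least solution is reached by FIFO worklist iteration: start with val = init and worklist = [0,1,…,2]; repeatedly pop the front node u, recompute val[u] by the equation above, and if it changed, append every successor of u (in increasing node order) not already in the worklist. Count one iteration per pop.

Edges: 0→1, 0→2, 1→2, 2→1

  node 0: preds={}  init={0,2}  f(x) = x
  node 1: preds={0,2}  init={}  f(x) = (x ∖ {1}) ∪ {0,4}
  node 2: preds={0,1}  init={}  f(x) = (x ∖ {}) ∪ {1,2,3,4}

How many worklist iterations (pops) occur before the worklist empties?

Trace (5 dequeues):
  [1] u=0 | in {} | out {0,2} | ==
  [2] u=1 | in {0,2} | out {0,2,4} | prev {} | push {}
  [3] u=2 | in {0,2,4} | out {0,1,2,3,4} | prev {} | push {1}
  [4] u=1 | in {0,1,2,3,4} | out {0,2,3,4} | prev {0,2,4} | push {2}
  [5] u=2 | in {0,2,3,4} | out {0,1,2,3,4} | ==

Converged values:
  [0] {0,2}
  [1] {0,2,3,4}
  [2] {0,1,2,3,4}

5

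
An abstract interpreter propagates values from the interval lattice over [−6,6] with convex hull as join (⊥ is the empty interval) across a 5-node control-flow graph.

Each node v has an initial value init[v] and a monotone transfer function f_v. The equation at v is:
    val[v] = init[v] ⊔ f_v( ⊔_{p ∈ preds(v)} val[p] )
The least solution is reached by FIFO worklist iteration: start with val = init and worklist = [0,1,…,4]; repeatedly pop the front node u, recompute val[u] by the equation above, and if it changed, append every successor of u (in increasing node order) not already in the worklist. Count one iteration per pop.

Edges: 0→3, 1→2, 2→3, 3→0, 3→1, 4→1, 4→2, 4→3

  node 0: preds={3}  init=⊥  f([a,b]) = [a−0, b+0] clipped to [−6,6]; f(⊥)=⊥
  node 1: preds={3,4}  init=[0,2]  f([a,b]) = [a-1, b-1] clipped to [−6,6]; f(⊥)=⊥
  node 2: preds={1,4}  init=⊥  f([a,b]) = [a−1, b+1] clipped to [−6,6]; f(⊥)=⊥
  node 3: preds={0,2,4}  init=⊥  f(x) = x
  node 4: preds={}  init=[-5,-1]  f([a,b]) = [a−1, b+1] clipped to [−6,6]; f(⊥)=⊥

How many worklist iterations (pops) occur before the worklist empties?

Iteration log — 8 steps:
  step 1. node 0  ⊔preds=⊥  new=⊥  stable
  step 2. node 1  ⊔preds=[-5,-1]  new=[-6,2]  old=[0,2]  +wl: 
  step 3. node 2  ⊔preds=[-6,2]  new=[-6,3]  old=⊥  +wl: 
  step 4. node 3  ⊔preds=[-6,3]  new=[-6,3]  old=⊥  +wl: 0,1
  step 5. node 4  ⊔preds=⊥  new=[-5,-1]  stable
  step 6. node 0  ⊔preds=[-6,3]  new=[-6,3]  old=⊥  +wl: 3
  step 7. node 1  ⊔preds=[-6,3]  new=[-6,2]  stable
  step 8. node 3  ⊔preds=[-6,3]  new=[-6,3]  stable

Least fixpoint reached:
  node 0: [-6,3]
  node 1: [-6,2]
  node 2: [-6,3]
  node 3: [-6,3]
  node 4: [-5,-1]

8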